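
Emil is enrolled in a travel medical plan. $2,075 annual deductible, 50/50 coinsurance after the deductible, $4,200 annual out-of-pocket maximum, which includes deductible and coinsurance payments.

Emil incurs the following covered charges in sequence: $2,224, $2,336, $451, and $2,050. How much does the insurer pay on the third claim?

Bill 1, $2,224: $2,075 to deductible, leaving $149; 50% of $149 = $74.50. Traveler pays $2,149.50; OOP now $2,149.50. Plan pays $2,224 − $2,149.50 = $74.50.
Bill 2, $2,336: 50% coinsurance on $2,336 = $1,168. Traveler pays $1,168; OOP now $3,317.50. Plan pays $2,336 − $1,168 = $1,168.
Bill 3, $451: 50% coinsurance on $451 = $225.50. Traveler owes $225.50 (running OOP $3,543). Plan pays $451 − $225.50 = $225.50.

$225.50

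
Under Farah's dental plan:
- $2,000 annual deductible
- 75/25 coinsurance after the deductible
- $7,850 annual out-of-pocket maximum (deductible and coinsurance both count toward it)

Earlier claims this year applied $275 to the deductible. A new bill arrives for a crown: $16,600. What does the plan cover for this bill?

$275 of the $2,000 deductible is already met, leaving $1,725.
The remaining $14,875 (= $16,600 − $1,725) moves to coinsurance.
Patient's 25% share of $14,875 is $3,718.75.
That puts the patient's cost at $1,725 + $3,718.75 = $5,443.75 before any cap.
Total out-of-pocket so far would be $275 + $5,443.75 = $5,718.75, below the $7,850 cap — no reduction.
The plan picks up $16,600 − $5,443.75 = $11,156.25.

$11,156.25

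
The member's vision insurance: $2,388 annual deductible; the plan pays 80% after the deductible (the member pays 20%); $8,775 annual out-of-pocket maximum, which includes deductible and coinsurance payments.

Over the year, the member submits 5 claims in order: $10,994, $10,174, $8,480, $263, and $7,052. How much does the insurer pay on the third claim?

Bill 1, $10,994: deductible takes $2,388, $8,606 remains; 20% of $8,606 = $1,721.20. Cost to member: $4,109.20. OOP to date $4,109.20. Plan pays $10,994 − $4,109.20 = $6,884.80.
Bill 2, $10,174: deductible already satisfied, so member's share is 20% × $10,174 = $2,034.80. Cost to member: $2,034.80. OOP to date $6,144. Insurer: $10,174 − $2,034.80 = $8,139.20.
Bill 3, $8,480: deductible already satisfied, so member's share is 20% × $8,480 = $1,696. Cost to member: $1,696. OOP to date $7,840. Plan pays $8,480 − $1,696 = $6,784.

$6,784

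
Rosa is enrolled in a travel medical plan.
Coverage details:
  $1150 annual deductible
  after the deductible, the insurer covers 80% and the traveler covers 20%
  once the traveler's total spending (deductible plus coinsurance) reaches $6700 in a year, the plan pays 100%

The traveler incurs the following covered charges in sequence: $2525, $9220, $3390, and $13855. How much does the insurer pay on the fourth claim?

$11102

Claim 1 — $2525: deductible takes $1150, $1375 remains; 20% of $1375 = $275. Traveler owes $1425 (running OOP $1425). Plan pays $2525 − $1425 = $1100.
Claim 2 — $9220: deductible already satisfied, so traveler's share is 20% × $9220 = $1844. Cost to traveler: $1844. OOP to date $3269. Insurer: $9220 − $1844 = $7376.
Claim 3 — $3390: deductible already satisfied, so traveler's share is 20% × $3390 = $678. Cost to traveler: $678. OOP to date $3947. Insurer: $3390 − $678 = $2712.
Claim 4 — $13855: deductible met; 20% of $13855 = $2771. Adding that to $3947 gives $6718, past the $6700 cap; traveler pays only $6700 − $3947 = $2753. Insurer: $13855 − $2753 = $11102.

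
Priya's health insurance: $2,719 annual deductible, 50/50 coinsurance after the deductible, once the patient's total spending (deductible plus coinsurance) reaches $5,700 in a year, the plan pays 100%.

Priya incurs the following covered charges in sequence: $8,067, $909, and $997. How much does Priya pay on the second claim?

Claim 1 — $8,067: $2,719 finishes the deductible; $5,348 goes to coinsurance; patient's 50% is $2,674. Patient owes $5,393 (running OOP $5,393).
Claim 2 — $909: deductible met; 50% of $909 = $454.50. Adding that to $5,393 gives $5,847.50, past the $5,700 cap; patient pays only $5,700 − $5,393 = $307.

$307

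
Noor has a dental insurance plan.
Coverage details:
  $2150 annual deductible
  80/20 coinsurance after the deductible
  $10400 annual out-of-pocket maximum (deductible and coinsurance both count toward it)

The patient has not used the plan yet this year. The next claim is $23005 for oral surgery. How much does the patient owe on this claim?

The full $2150 deductible is still open; $2150 of this bill applies to it.
The remaining $20855 (= $23005 − $2150) moves to coinsurance.
Coinsurance: $20855 × 20% = $4171.
So the patient owes $2150 + $4171 = $6321 before any cap.
Cumulative spending $0 + $6321 = $6321 stays under the $10400 maximum.

$6321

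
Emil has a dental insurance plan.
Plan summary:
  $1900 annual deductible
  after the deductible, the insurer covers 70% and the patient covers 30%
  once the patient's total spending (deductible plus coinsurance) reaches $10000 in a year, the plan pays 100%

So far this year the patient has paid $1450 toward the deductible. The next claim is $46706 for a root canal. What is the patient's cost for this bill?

$8550

Remaining deductible: $1900 − $1450 = $450.
That leaves $46706 − $450 = $46256 for coinsurance.
Coinsurance: $46256 × 30% = $13876.80.
So the patient owes $450 + $13876.80 = $14326.80 before any cap.
Year-to-date out-of-pocket would reach $1450 + $14326.80 = $15776.80, above the $10000 maximum, so the patient pays only $10000 − $1450 = $8550.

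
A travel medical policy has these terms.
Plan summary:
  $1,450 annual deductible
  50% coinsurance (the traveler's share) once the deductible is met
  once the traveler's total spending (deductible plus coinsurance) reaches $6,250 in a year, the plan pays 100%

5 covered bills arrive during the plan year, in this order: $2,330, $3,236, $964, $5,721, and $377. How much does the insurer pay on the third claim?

$482

Claim 1 — $2,330: $1,450 finishes the deductible; $880 goes to coinsurance; coinsurance $880 × 50% = $440. Cost to traveler: $1,890. OOP to date $1,890. Insurer: $2,330 − $1,890 = $440.
Claim 2 — $3,236: deductible already satisfied, so traveler's share is 50% × $3,236 = $1,618. Cost to traveler: $1,618. OOP to date $3,508. Insurer: $3,236 − $1,618 = $1,618.
Claim 3 — $964: 50% coinsurance on $964 = $482. Traveler pays $482; OOP now $3,990. Plan pays $964 − $482 = $482.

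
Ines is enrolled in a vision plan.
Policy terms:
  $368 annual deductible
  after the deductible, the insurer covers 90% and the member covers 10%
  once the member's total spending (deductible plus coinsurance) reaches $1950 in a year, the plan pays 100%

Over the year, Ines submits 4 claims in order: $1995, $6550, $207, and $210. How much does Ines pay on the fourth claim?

Claim 1 — $1995: deductible takes $368, $1627 remains; coinsurance $1627 × 10% = $162.70. Member pays $530.70; OOP now $530.70.
Claim 2 — $6550: 10% coinsurance on $6550 = $655. Member owes $655 (running OOP $1185.70).
Claim 3 — $207: deductible already satisfied, so member's share is 10% × $207 = $20.70. Cost to member: $20.70. OOP to date $1206.40.
Claim 4 — $210: deductible already satisfied, so member's share is 10% × $210 = $21. Cost to member: $21. OOP to date $1227.40.

$21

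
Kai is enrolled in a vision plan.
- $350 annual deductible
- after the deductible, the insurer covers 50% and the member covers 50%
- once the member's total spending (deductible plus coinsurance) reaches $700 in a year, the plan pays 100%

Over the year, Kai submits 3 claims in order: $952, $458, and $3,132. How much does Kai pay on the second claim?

$49

Claim 1 — $952: deductible takes $350, $602 remains; coinsurance $602 × 50% = $301. Member owes $651 (running OOP $651).
Claim 2 — $458: 50% coinsurance on $458 = $229. OOP would hit $880 > $700, so the cap limits the member to $700 − $651 = $49.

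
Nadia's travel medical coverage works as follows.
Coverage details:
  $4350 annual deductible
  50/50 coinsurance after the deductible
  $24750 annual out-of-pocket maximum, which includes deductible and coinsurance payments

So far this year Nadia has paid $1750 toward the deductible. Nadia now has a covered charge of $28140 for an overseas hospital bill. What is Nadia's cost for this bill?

Deductible still to meet: $4350 − $1750 = $2600.
The remaining $25540 (= $28140 − $2600) moves to coinsurance.
50% of $25540 = $12770 falls to the traveler.
That puts the traveler's cost at $2600 + $12770 = $15370 before any cap.
Cumulative spending $1750 + $15370 = $17120 stays under the $24750 maximum.

$15370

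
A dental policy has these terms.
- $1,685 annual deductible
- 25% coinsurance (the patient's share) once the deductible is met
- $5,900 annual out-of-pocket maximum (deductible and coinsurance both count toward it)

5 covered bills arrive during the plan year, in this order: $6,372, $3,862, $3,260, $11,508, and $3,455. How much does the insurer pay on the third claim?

Claim 1 ($6,372): $1,685 to deductible, leaving $4,687; patient's 25% is $1,171.75. Patient owes $2,856.75 (running OOP $2,856.75). Plan pays $6,372 − $2,856.75 = $3,515.25.
Claim 2 ($3,862): deductible met; 25% of $3,862 = $965.50. Cost to patient: $965.50. OOP to date $3,822.25. Plan pays $3,862 − $965.50 = $2,896.50.
Claim 3 ($3,260): deductible already satisfied, so patient's share is 25% × $3,260 = $815. Cost to patient: $815. OOP to date $4,637.25. Insurer: $3,260 − $815 = $2,445.

$2,445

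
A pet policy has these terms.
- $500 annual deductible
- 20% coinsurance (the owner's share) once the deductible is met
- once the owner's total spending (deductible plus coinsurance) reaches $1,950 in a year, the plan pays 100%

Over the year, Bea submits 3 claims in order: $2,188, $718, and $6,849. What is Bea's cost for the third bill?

$968.80

Bill 1, $2,188: deductible takes $500, $1,688 remains; coinsurance $1,688 × 20% = $337.60. Owner owes $837.60 (running OOP $837.60).
Bill 2, $718: 20% coinsurance on $718 = $143.60. Owner pays $143.60; OOP now $981.20.
Bill 3, $6,849: deductible met; 20% of $6,849 = $1,369.80. Adding that to $981.20 gives $2,351, past the $1,950 cap; owner pays only $1,950 − $981.20 = $968.80.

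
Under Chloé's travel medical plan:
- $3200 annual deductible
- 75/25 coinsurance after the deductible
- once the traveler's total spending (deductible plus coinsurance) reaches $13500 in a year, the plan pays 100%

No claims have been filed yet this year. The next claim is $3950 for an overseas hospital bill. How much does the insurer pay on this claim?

Deductible not yet touched, so the first $3200 of the bill goes to the deductible.
After the $3200 deductible portion, $3950 − $3200 = $750 is subject to coinsurance.
Coinsurance: $750 × 25% = $187.50.
So the traveler owes $3200 + $187.50 = $3387.50 before any cap.
Year-to-date out-of-pocket becomes $0 + $3387.50 = $3387.50, still under the $13500 maximum, so no cap applies.
The insurer covers the remainder: $3950 − $3387.50 = $562.50.

$562.50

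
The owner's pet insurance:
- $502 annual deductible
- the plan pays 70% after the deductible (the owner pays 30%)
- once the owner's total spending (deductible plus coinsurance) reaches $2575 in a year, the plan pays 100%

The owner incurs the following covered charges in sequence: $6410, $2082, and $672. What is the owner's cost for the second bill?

$300.60

Bill 1, $6410: deductible takes $502, $5908 remains; owner's 30% is $1772.40. Cost to owner: $2274.40. OOP to date $2274.40.
Bill 2, $2082: deductible already satisfied, so owner's share is 30% × $2082 = $624.60. That would push OOP to $2899, over the $2575 cap, so owner pays $2575 − $2274.40 = $300.60.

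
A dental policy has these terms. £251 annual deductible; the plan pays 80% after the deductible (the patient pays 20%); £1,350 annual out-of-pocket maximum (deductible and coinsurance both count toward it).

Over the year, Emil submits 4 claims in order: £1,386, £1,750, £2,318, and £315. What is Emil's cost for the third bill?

Bill 1, £1,386: £251 to deductible, leaving £1,135; 20% of £1,135 = £227. Patient pays £478; OOP now £478.
Bill 2, £1,750: deductible met; 20% of £1,750 = £350. Patient owes £350 (running OOP £828).
Bill 3, £2,318: deductible met; 20% of £2,318 = £463.60. Patient pays £463.60; OOP now £1,291.60.

£463.60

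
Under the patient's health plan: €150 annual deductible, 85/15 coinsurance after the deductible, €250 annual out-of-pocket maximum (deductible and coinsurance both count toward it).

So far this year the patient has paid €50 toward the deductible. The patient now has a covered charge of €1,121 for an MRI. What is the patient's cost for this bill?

Remaining deductible: €150 − €50 = €100.
After the €100 deductible portion, €1,121 − €100 = €1,021 is subject to coinsurance.
15% of €1,021 = €153.15 falls to the patient.
So the patient owes €100 + €153.15 = €253.15 before any cap.
Adding €253.15 to the €50 already spent would give €303.15, which exceeds the €250 cap; the patient pays just €250 − €50 = €200.

€200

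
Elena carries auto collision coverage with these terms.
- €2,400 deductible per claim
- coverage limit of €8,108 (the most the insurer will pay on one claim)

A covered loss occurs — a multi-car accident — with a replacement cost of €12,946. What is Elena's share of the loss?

€4,838

After the deductible, €12,946 − €2,400 = €10,546 remains.
Since €10,546 > €8,108, the payout is capped at €8,108.
The driver bears the rest of the original loss: €12,946 − €8,108 = €4,838.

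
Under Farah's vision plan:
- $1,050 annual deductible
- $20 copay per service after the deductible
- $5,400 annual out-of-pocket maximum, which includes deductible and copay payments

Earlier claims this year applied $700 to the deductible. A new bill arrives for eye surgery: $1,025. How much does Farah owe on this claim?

$370

$700 of the $1,050 deductible is already met, leaving $350.
That leaves $1,025 − $350 = $675 for the copay.
Copay on this service: $20.
So the member owes $350 + $20 = $370 before any cap.
Total out-of-pocket so far would be $700 + $370 = $1,070, below the $5,400 cap — no reduction.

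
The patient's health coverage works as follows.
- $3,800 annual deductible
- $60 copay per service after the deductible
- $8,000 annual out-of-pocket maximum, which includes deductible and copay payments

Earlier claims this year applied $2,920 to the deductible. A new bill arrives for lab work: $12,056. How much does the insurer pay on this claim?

Deductible still to meet: $3,800 − $2,920 = $880.
After the $880 deductible portion, $12,056 − $880 = $11,176 is subject to the copay.
Copay on this service: $60.
Patient responsibility before any cap: $880 + $60 = $940.
Cumulative spending $2,920 + $940 = $3,860 stays under the $8,000 maximum.
Insurer pays the balance: $12,056 − $940 = $11,116.

$11,116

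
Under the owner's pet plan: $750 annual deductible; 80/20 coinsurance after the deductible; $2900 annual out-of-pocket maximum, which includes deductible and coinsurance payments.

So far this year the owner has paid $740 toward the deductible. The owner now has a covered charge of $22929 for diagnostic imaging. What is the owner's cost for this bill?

$2160

Deductible still to meet: $750 − $740 = $10.
That leaves $22929 − $10 = $22919 for coinsurance.
20% of $22919 = $4583.80 falls to the owner.
So the owner owes $10 + $4583.80 = $4593.80 before any cap.
Year-to-date out-of-pocket would reach $740 + $4593.80 = $5333.80, above the $2900 maximum, so the owner pays only $2900 − $740 = $2160.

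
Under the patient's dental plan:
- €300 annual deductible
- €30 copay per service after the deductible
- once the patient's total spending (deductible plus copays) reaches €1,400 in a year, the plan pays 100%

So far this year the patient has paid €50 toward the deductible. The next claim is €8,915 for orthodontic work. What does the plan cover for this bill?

Deductible still to meet: €300 − €50 = €250.
The remaining €8,665 (= €8,915 − €250) moves to the copay.
Copay on this service: €30.
That puts the patient's cost at €250 + €30 = €280 before any cap.
Year-to-date out-of-pocket becomes €50 + €280 = €330, still under the €1,400 maximum, so no cap applies.
The plan picks up €8,915 − €280 = €8,635.

€8,635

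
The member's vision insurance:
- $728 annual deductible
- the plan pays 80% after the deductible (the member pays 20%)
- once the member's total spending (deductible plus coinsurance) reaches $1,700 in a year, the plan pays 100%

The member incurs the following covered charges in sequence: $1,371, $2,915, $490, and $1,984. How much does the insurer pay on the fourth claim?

#1 ($1,371): $728 finishes the deductible; $643 goes to coinsurance; 20% of $643 = $128.60. Member owes $856.60 (running OOP $856.60). Plan pays $1,371 − $856.60 = $514.40.
#2 ($2,915): deductible already satisfied, so member's share is 20% × $2,915 = $583. Cost to member: $583. OOP to date $1,439.60. Plan pays $2,915 − $583 = $2,332.
#3 ($490): deductible already satisfied, so member's share is 20% × $490 = $98. Cost to member: $98. OOP to date $1,537.60. Plan pays $490 − $98 = $392.
#4 ($1,984): 20% coinsurance on $1,984 = $396.80. OOP would hit $1,934.40 > $1,700, so the cap limits the member to $1,700 − $1,537.60 = $162.40. Insurer: $1,984 − $162.40 = $1,821.60.

$1,821.60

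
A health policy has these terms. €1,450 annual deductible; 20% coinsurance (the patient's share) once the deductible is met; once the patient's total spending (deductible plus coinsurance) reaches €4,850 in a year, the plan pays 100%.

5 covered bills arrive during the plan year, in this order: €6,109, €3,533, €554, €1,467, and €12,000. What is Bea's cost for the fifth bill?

#1 (€6,109): deductible takes €1,450, €4,659 remains; patient's 20% is €931.80. Cost to patient: €2,381.80. OOP to date €2,381.80.
#2 (€3,533): deductible met; 20% of €3,533 = €706.60. Cost to patient: €706.60. OOP to date €3,088.40.
#3 (€554): deductible met; 20% of €554 = €110.80. Patient owes €110.80 (running OOP €3,199.20).
#4 (€1,467): deductible met; 20% of €1,467 = €293.40. Patient pays €293.40; OOP now €3,492.60.
#5 (€12,000): deductible met; 20% of €12,000 = €2,400. OOP would hit €5,892.60 > €4,850, so the cap limits the patient to €4,850 − €3,492.60 = €1,357.40.

€1,357.40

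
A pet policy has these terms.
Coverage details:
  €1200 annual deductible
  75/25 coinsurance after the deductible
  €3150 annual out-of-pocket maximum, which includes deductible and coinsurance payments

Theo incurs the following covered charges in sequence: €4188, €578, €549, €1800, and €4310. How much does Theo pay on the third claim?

€137.25

Claim 1 — €4188: deductible takes €1200, €2988 remains; owner's 25% is €747. Cost to owner: €1947. OOP to date €1947.
Claim 2 — €578: deductible already satisfied, so owner's share is 25% × €578 = €144.50. Owner owes €144.50 (running OOP €2091.50).
Claim 3 — €549: deductible met; 25% of €549 = €137.25. Owner owes €137.25 (running OOP €2228.75).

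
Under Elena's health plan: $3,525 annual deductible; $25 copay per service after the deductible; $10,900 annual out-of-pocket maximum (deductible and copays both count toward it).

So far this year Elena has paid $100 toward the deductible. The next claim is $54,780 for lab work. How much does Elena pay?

$100 of the $3,525 deductible is already met, leaving $3,425.
That leaves $54,780 − $3,425 = $51,355 for the copay.
Copay on this service: $25.
So the patient owes $3,425 + $25 = $3,450 before any cap.
Cumulative spending $100 + $3,450 = $3,550 stays under the $10,900 maximum.

$3,450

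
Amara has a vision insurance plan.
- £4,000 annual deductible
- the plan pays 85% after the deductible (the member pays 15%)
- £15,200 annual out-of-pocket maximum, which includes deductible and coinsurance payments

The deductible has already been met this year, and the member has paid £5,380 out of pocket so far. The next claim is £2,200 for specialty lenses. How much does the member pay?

£330

The deductible is already satisfied, so the full bill goes to coinsurance.
15% of £2,200 = £330 falls to the member.
Year-to-date out-of-pocket becomes £5,380 + £330 = £5,710, still under the £15,200 maximum, so no cap applies.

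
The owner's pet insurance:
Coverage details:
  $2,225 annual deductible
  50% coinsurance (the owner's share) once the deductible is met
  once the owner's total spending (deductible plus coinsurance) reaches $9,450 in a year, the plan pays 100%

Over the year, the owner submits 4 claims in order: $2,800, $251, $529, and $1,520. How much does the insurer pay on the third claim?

Claim 1 — $2,800: $2,225 finishes the deductible; $575 goes to coinsurance; 50% of $575 = $287.50. Owner pays $2,512.50; OOP now $2,512.50. Plan pays $2,800 − $2,512.50 = $287.50.
Claim 2 — $251: deductible already satisfied, so owner's share is 50% × $251 = $125.50. Cost to owner: $125.50. OOP to date $2,638. Plan pays $251 − $125.50 = $125.50.
Claim 3 — $529: 50% coinsurance on $529 = $264.50. Owner owes $264.50 (running OOP $2,902.50). Insurer: $529 − $264.50 = $264.50.

$264.50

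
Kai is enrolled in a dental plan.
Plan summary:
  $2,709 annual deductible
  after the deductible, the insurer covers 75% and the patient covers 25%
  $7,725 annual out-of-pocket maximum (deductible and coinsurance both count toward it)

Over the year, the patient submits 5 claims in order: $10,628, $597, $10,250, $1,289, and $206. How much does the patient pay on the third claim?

Claim 1 — $10,628: $2,709 to deductible, leaving $7,919; patient's 25% is $1,979.75. Cost to patient: $4,688.75. OOP to date $4,688.75.
Claim 2 — $597: 25% coinsurance on $597 = $149.25. Patient pays $149.25; OOP now $4,838.
Claim 3 — $10,250: deductible already satisfied, so patient's share is 25% × $10,250 = $2,562.50. Cost to patient: $2,562.50. OOP to date $7,400.50.

$2,562.50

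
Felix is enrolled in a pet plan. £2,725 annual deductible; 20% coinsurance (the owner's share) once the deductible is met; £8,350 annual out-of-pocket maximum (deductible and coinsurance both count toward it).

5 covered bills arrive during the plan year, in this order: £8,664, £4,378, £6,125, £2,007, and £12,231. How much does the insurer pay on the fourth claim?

£1,605.60

#1 (£8,664): £2,725 to deductible, leaving £5,939; 20% of £5,939 = £1,187.80. Cost to owner: £3,912.80. OOP to date £3,912.80. Plan pays £8,664 − £3,912.80 = £4,751.20.
#2 (£4,378): deductible already satisfied, so owner's share is 20% × £4,378 = £875.60. Owner pays £875.60; OOP now £4,788.40. Insurer: £4,378 − £875.60 = £3,502.40.
#3 (£6,125): deductible met; 20% of £6,125 = £1,225. Owner owes £1,225 (running OOP £6,013.40). Plan pays £6,125 − £1,225 = £4,900.
#4 (£2,007): deductible already satisfied, so owner's share is 20% × £2,007 = £401.40. Owner owes £401.40 (running OOP £6,414.80). Insurer: £2,007 − £401.40 = £1,605.60.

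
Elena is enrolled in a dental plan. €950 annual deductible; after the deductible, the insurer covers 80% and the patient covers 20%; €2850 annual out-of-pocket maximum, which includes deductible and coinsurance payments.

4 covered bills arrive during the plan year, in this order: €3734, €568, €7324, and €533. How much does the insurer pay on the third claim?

€6094.40

#1 (€3734): deductible takes €950, €2784 remains; coinsurance €2784 × 20% = €556.80. Patient owes €1506.80 (running OOP €1506.80). Insurer: €3734 − €1506.80 = €2227.20.
#2 (€568): deductible met; 20% of €568 = €113.60. Patient pays €113.60; OOP now €1620.40. Plan pays €568 − €113.60 = €454.40.
#3 (€7324): deductible already satisfied, so patient's share is 20% × €7324 = €1464.80. Adding that to €1620.40 gives €3085.20, past the €2850 cap; patient pays only €2850 − €1620.40 = €1229.60. Plan pays €7324 − €1229.60 = €6094.40.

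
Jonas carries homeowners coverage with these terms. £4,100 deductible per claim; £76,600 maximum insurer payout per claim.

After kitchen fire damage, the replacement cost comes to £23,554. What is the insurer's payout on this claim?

Subtract the deductible: £23,554 − £4,100 = £19,454.
£19,454 is within the £76,600 limit, so the insurer pays £19,454.

£19,454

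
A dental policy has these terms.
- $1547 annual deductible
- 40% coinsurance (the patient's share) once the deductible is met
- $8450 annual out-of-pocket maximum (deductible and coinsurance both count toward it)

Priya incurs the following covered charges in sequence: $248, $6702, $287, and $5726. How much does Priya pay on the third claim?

$114.80

Bill 1, $248: fully absorbed by the deductible. Patient pays $248; OOP now $248.
Bill 2, $6702: $1299 to deductible, leaving $5403; 40% of $5403 = $2161.20. Patient owes $3460.20 (running OOP $3708.20).
Bill 3, $287: deductible already satisfied, so patient's share is 40% × $287 = $114.80. Patient pays $114.80; OOP now $3823.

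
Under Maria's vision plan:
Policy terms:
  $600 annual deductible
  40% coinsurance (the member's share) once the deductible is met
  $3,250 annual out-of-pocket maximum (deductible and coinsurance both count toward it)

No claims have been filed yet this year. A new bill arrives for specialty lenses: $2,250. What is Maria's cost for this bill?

Deductible not yet touched, so the first $600 of the bill goes to the deductible.
After the $600 deductible portion, $2,250 − $600 = $1,650 is subject to coinsurance.
40% of $1,650 = $660 falls to the member.
So the member owes $600 + $660 = $1,260 before any cap.
Year-to-date out-of-pocket becomes $0 + $1,260 = $1,260, still under the $3,250 maximum, so no cap applies.

$1,260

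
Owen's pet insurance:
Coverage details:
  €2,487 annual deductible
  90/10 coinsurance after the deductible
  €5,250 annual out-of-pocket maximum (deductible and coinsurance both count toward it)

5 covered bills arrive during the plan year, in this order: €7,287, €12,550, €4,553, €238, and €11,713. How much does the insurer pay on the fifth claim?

€11,164.10

Claim 1 (€7,287): €2,487 to deductible, leaving €4,800; 10% of €4,800 = €480. Owner owes €2,967 (running OOP €2,967). Insurer: €7,287 − €2,967 = €4,320.
Claim 2 (€12,550): deductible already satisfied, so owner's share is 10% × €12,550 = €1,255. Cost to owner: €1,255. OOP to date €4,222. Insurer: €12,550 − €1,255 = €11,295.
Claim 3 (€4,553): deductible met; 10% of €4,553 = €455.30. Owner owes €455.30 (running OOP €4,677.30). Insurer: €4,553 − €455.30 = €4,097.70.
Claim 4 (€238): deductible met; 10% of €238 = €23.80. Cost to owner: €23.80. OOP to date €4,701.10. Insurer: €238 − €23.80 = €214.20.
Claim 5 (€11,713): 10% coinsurance on €11,713 = €1,171.30. That would push OOP to €5,872.40, over the €5,250 cap, so owner pays €5,250 − €4,701.10 = €548.90. Insurer: €11,713 − €548.90 = €11,164.10.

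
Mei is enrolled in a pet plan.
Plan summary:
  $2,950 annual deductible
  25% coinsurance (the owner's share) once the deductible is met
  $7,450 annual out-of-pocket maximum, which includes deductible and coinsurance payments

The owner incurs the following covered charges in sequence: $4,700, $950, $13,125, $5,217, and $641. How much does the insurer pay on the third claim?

$9,843.75

Claim 1 — $4,700: deductible takes $2,950, $1,750 remains; 25% of $1,750 = $437.50. Cost to owner: $3,387.50. OOP to date $3,387.50. Insurer: $4,700 − $3,387.50 = $1,312.50.
Claim 2 — $950: 25% coinsurance on $950 = $237.50. Owner pays $237.50; OOP now $3,625. Insurer: $950 − $237.50 = $712.50.
Claim 3 — $13,125: deductible met; 25% of $13,125 = $3,281.25. Cost to owner: $3,281.25. OOP to date $6,906.25. Plan pays $13,125 − $3,281.25 = $9,843.75.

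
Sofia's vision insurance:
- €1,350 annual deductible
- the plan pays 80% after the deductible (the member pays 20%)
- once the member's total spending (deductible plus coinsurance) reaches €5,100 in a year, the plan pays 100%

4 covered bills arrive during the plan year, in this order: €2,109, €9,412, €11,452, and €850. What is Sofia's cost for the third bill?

€1,715.80

Bill 1, €2,109: €1,350 to deductible, leaving €759; coinsurance €759 × 20% = €151.80. Member pays €1,501.80; OOP now €1,501.80.
Bill 2, €9,412: deductible met; 20% of €9,412 = €1,882.40. Member pays €1,882.40; OOP now €3,384.20.
Bill 3, €11,452: deductible already satisfied, so member's share is 20% × €11,452 = €2,290.40. OOP would hit €5,674.60 > €5,100, so the cap limits the member to €5,100 − €3,384.20 = €1,715.80.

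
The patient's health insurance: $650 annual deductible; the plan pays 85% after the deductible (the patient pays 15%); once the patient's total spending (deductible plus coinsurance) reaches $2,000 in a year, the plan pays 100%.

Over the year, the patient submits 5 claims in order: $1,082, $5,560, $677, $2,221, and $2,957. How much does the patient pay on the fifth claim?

Bill 1, $1,082: $650 finishes the deductible; $432 goes to coinsurance; patient's 15% is $64.80. Patient owes $714.80 (running OOP $714.80).
Bill 2, $5,560: deductible already satisfied, so patient's share is 15% × $5,560 = $834. Patient owes $834 (running OOP $1,548.80).
Bill 3, $677: deductible met; 15% of $677 = $101.55. Cost to patient: $101.55. OOP to date $1,650.35.
Bill 4, $2,221: 15% coinsurance on $2,221 = $333.15. Cost to patient: $333.15. OOP to date $1,983.50.
Bill 5, $2,957: 15% coinsurance on $2,957 = $443.55. That would push OOP to $2,427.05, over the $2,000 cap, so patient pays $2,000 − $1,983.50 = $16.50.

$16.50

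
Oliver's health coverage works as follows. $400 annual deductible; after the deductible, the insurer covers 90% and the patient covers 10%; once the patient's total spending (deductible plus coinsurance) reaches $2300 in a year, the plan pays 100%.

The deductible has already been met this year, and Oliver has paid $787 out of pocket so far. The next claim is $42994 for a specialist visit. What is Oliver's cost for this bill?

$1513

With the deductible met, the entire $42994 is subject to coinsurance.
10% of $42994 = $4299.40 falls to the patient.
Year-to-date out-of-pocket would reach $787 + $4299.40 = $5086.40, above the $2300 maximum, so the patient pays only $2300 − $787 = $1513.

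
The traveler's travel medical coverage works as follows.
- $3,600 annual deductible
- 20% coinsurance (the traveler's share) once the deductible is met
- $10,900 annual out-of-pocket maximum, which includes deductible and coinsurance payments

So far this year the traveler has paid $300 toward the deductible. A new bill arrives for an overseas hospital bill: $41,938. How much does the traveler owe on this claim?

$10,600

Remaining deductible: $3,600 − $300 = $3,300.
That leaves $41,938 − $3,300 = $38,638 for coinsurance.
20% of $38,638 = $7,727.60 falls to the traveler.
So the traveler owes $3,300 + $7,727.60 = $11,027.60 before any cap.
That would bring total out-of-pocket to $11,327.60, past the $10,900 cap. The traveler is capped at $10,900 − $300 = $10,600 on this claim.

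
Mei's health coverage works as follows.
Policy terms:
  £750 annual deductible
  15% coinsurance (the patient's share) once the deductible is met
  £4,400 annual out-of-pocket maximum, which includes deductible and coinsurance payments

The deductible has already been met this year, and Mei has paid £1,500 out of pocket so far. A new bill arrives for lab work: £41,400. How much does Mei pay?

With the deductible met, the entire £41,400 is subject to coinsurance.
Coinsurance: £41,400 × 15% = £6,210.
Adding £6,210 to the £1,500 already spent would give £7,710, which exceeds the £4,400 cap; the patient pays just £4,400 − £1,500 = £2,900.

£2,900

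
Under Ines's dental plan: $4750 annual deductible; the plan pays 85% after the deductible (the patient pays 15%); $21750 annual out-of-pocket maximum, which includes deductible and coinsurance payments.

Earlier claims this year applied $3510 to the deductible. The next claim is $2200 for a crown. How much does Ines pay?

$1384

Remaining deductible: $4750 − $3510 = $1240.
That leaves $2200 − $1240 = $960 for coinsurance.
Coinsurance: $960 × 15% = $144.
That puts the patient's cost at $1240 + $144 = $1384 before any cap.
Year-to-date out-of-pocket becomes $3510 + $1384 = $4894, still under the $21750 maximum, so no cap applies.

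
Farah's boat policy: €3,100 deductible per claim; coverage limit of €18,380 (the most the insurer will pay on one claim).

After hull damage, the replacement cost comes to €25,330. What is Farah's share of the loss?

Subtract the deductible: €25,330 − €3,100 = €22,230.
€22,230 exceeds the €18,380 limit, so the insurer pays the limit: €18,380.
Out of pocket: €25,330 − €18,380 = €6,950.

€6,950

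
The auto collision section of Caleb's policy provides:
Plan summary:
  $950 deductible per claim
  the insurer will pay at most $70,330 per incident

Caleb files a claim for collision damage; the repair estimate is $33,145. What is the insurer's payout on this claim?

$32,195

Subtract the deductible: $33,145 − $950 = $32,195.
That's under the $70,330 cap, so the insurer reimburses the full $32,195.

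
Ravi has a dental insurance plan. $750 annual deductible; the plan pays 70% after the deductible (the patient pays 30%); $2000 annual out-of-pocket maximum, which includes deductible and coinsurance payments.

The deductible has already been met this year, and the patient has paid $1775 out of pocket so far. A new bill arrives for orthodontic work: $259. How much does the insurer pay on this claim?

$181.30

The deductible is already satisfied, so the full bill goes to coinsurance.
30% of $259 = $77.70 falls to the patient.
Cumulative spending $1775 + $77.70 = $1852.70 stays under the $2000 maximum.
Insurer pays the balance: $259 − $77.70 = $181.30.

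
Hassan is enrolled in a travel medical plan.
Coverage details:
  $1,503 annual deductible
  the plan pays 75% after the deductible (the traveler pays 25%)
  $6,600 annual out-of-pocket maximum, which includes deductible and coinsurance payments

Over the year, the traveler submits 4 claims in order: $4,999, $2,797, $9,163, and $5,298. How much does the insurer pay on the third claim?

Claim 1 — $4,999: $1,503 finishes the deductible; $3,496 goes to coinsurance; coinsurance $3,496 × 25% = $874. Cost to traveler: $2,377. OOP to date $2,377. Plan pays $4,999 − $2,377 = $2,622.
Claim 2 — $2,797: 25% coinsurance on $2,797 = $699.25. Traveler owes $699.25 (running OOP $3,076.25). Plan pays $2,797 − $699.25 = $2,097.75.
Claim 3 — $9,163: deductible already satisfied, so traveler's share is 25% × $9,163 = $2,290.75. Traveler owes $2,290.75 (running OOP $5,367). Insurer: $9,163 − $2,290.75 = $6,872.25.

$6,872.25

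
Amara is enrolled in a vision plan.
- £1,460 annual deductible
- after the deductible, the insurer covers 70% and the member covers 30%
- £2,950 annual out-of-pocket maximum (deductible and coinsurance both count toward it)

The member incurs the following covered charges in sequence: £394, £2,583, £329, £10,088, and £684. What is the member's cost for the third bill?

#1 (£394): all of it applies to the deductible. Member pays £394; OOP now £394.
#2 (£2,583): £1,066 to deductible, leaving £1,517; member's 30% is £455.10. Member owes £1,521.10 (running OOP £1,915.10).
#3 (£329): deductible met; 30% of £329 = £98.70. Member owes £98.70 (running OOP £2,013.80).

£98.70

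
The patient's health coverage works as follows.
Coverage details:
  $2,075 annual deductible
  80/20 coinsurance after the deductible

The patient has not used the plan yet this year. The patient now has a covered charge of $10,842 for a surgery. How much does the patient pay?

$3,828.40

The full $2,075 deductible is still open; $2,075 of this bill applies to it.
After the $2,075 deductible portion, $10,842 − $2,075 = $8,767 is subject to coinsurance.
Patient's 20% share of $8,767 is $1,753.40.
Patient responsibility: $2,075 + $1,753.40 = $3,828.40.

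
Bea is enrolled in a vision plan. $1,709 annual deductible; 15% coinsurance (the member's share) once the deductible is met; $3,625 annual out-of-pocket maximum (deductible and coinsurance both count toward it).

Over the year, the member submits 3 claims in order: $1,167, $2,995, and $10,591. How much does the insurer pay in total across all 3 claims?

$11,128

Claim 1 ($1,167): entire amount goes to the deductible. Member owes $1,167 (running OOP $1,167). Plan pays $1,167 − $1,167 = $0.
Claim 2 ($2,995): $542 finishes the deductible; $2,453 goes to coinsurance; member's 15% is $367.95. Member owes $909.95 (running OOP $2,076.95). Insurer: $2,995 − $909.95 = $2,085.05.
Claim 3 ($10,591): deductible met; 15% of $10,591 = $1,588.65. Adding that to $2,076.95 gives $3,665.60, past the $3,625 cap; member pays only $3,625 − $2,076.95 = $1,548.05. Insurer: $10,591 − $1,548.05 = $9,042.95.
Insurer total: $0 + $2,085.05 + $9,042.95 = $11,128.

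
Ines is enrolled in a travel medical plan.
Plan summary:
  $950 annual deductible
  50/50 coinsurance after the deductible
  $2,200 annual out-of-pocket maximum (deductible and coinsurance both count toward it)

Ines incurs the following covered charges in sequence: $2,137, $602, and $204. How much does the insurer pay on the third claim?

$102

Bill 1, $2,137: deductible takes $950, $1,187 remains; 50% of $1,187 = $593.50. Traveler pays $1,543.50; OOP now $1,543.50. Insurer: $2,137 − $1,543.50 = $593.50.
Bill 2, $602: deductible already satisfied, so traveler's share is 50% × $602 = $301. Traveler pays $301; OOP now $1,844.50. Insurer: $602 − $301 = $301.
Bill 3, $204: deductible met; 50% of $204 = $102. Traveler owes $102 (running OOP $1,946.50). Insurer: $204 − $102 = $102.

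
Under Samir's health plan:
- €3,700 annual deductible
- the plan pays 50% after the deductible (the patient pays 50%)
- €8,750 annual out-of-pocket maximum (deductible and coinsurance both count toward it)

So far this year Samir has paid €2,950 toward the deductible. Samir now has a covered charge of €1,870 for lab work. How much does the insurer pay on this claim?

Remaining deductible: €3,700 − €2,950 = €750.
The remaining €1,120 (= €1,870 − €750) moves to coinsurance.
Patient's 50% share of €1,120 is €560.
Patient responsibility before any cap: €750 + €560 = €1,310.
Total out-of-pocket so far would be €2,950 + €1,310 = €4,260, below the €8,750 cap — no reduction.
The plan picks up €1,870 − €1,310 = €560.

€560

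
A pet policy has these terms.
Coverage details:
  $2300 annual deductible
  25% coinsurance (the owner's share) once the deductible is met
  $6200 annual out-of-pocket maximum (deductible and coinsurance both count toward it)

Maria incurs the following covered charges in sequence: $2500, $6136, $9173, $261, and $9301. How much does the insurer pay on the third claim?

Bill 1, $2500: deductible takes $2300, $200 remains; 25% of $200 = $50. Owner pays $2350; OOP now $2350. Plan pays $2500 − $2350 = $150.
Bill 2, $6136: deductible already satisfied, so owner's share is 25% × $6136 = $1534. Owner owes $1534 (running OOP $3884). Plan pays $6136 − $1534 = $4602.
Bill 3, $9173: deductible already satisfied, so owner's share is 25% × $9173 = $2293.25. Owner owes $2293.25 (running OOP $6177.25). Insurer: $9173 − $2293.25 = $6879.75.

$6879.75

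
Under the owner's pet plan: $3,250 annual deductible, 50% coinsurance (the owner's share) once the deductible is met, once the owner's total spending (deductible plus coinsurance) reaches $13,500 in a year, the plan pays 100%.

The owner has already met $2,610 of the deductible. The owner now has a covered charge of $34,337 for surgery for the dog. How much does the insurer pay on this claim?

$23,447

Remaining deductible: $3,250 − $2,610 = $640.
The remaining $33,697 (= $34,337 − $640) moves to coinsurance.
Coinsurance: $33,697 × 50% = $16,848.50.
That puts the owner's cost at $640 + $16,848.50 = $17,488.50 before any cap.
That would bring total out-of-pocket to $20,098.50, past the $13,500 cap. The owner is capped at $13,500 − $2,610 = $10,890 on this claim.
The insurer covers the remainder: $34,337 − $10,890 = $23,447.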